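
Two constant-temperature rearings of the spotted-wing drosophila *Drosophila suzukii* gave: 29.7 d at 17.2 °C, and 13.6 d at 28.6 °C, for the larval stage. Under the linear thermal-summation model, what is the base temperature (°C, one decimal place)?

7.6 °C

Under the model K = D·(T − T_b), so D₁·(T₁ − T_b) = D₂·(T₂ − T_b).
29.7·(17.2 − T_b) = 13.6·(28.6 − T_b)
T_b = (29.7·17.2 − 13.6·28.6) / (29.7 − 13.6) = 121.88 / 16.1 = 7.570 °C ≈ 7.6 °C.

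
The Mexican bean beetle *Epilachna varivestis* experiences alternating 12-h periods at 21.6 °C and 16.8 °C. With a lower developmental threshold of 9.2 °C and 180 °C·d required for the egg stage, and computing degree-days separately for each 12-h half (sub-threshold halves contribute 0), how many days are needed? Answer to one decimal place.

18.0 days

Day half: max(0, 21.6 − 9.2) × 0.5 = 12.4 × 0.5 = 6.20 DD.
Night half: max(0, 16.8 − 9.2) × 0.5 = 7.6 × 0.5 = 3.80 DD.
Per 24 h: 10.00 DD/day.
Duration = 180 / 10.00 = 18.000 ≈ 18.0 days.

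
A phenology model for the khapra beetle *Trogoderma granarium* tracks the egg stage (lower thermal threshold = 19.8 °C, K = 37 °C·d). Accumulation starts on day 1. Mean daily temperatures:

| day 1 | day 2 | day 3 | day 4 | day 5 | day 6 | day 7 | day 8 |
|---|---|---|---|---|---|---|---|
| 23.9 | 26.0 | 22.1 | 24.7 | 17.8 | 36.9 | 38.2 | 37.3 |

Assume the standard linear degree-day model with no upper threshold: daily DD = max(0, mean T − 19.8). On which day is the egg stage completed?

day 7

Daily DD above 19.8 °C: 4.1, 6.2, 2.3, 4.9, 0.0, 17.1, 18.4, 17.5.
Cumulative: 4.1, 10.3, 12.6, 17.5, 17.5, 34.6, 53.0, 70.5.
The total first reaches 37 DD on day 7.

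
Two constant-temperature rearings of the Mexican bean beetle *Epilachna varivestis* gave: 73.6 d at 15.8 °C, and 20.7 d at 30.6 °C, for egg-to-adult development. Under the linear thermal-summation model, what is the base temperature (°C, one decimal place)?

10.0 °C

Linear rate model ⇒ the product D·(T − T_b) is constant across temperatures.
73.6·(15.8 − T_b) = 20.7·(30.6 − T_b)
T_b = (73.6·15.8 − 20.7·30.6) / (73.6 − 20.7) = 529.46 / 52.9 = 10.009 °C ≈ 10.0 °C.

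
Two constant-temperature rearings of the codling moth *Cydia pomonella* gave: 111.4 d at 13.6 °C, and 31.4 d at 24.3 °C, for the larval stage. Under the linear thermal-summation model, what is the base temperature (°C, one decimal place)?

Under the model K = D·(T − T_b), so D₁·(T₁ − T_b) = D₂·(T₂ − T_b).
111.4·(13.6 − T_b) = 31.4·(24.3 − T_b)
T_b = (111.4·13.6 − 31.4·24.3) / (111.4 − 31.4) = 752.02 / 80.0 = 9.400 °C ≈ 9.4 °C.

9.4 °C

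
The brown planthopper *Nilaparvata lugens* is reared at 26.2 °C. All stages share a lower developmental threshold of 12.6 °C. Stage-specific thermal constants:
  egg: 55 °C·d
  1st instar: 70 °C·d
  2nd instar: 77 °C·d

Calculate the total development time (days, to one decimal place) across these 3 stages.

14.9 days

Daily accumulation at 26.2 °C = 26.2 − 12.6 = 13.6 DD/day.
Total K = 55 + 70 + 77 = 202 DD.
Total duration = 202 / 13.6 = 14.853 ≈ 14.9 days.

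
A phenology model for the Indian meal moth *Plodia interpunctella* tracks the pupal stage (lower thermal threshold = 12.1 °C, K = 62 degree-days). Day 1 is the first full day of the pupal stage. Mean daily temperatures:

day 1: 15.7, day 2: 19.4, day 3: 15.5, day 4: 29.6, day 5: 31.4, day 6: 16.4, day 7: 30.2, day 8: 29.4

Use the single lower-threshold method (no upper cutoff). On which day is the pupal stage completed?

day 7

Daily DD above 12.1 °C: 3.6, 7.3, 3.4, 17.5, 19.3, 4.3, 18.1, 17.3.
Cumulative: 3.6, 10.9, 14.3, 31.8, 51.1, 55.4, 73.5, 90.8.
The total first reaches 62 DD on day 7.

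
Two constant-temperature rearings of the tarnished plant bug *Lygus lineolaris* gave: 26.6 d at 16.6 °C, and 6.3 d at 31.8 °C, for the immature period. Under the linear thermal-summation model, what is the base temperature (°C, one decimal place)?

Equal thermal constants: D₁(T₁ − T_b) = D₂(T₂ − T_b).
26.6·(16.6 − T_b) = 6.3·(31.8 − T_b)
T_b = (26.6·16.6 − 6.3·31.8) / (26.6 − 6.3) = 241.22 / 20.3 = 11.883 °C ≈ 11.9 °C.

11.9 °C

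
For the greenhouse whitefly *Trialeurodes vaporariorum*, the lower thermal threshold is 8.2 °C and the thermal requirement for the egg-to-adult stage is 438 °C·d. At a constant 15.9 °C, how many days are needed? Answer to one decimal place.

Daily accumulation = 15.9 − 8.2 = 7.7 DD/day.
Duration = 438 / 7.7 = 56.883 ≈ 56.9 days.

56.9 days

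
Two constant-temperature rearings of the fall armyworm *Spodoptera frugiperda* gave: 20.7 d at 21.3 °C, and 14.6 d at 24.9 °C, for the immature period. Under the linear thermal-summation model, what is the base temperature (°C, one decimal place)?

Under the model K = D·(T − T_b), so D₁·(T₁ − T_b) = D₂·(T₂ − T_b).
20.7·(21.3 − T_b) = 14.6·(24.9 − T_b)
T_b = (20.7·21.3 − 14.6·24.9) / (20.7 − 14.6) = 77.37 / 6.1 = 12.684 °C ≈ 12.7 °C.

12.7 °C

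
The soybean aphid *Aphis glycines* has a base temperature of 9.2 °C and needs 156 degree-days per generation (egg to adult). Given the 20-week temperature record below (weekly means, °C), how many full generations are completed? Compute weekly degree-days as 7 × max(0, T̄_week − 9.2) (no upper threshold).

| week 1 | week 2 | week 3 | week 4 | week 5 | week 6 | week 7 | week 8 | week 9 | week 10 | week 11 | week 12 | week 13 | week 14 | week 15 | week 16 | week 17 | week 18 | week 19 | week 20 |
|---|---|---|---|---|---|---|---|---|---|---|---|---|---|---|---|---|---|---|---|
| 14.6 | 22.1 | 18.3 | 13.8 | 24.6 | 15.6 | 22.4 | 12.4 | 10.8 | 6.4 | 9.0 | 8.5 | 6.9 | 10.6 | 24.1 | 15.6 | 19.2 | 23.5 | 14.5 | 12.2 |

5 generations

Weekly DD (7 × max(0, T̄ − 9.2)): 37.8, 90.3, 63.7, 32.2, 107.8, 44.8, 92.4, 22.4, 11.2, 0.0, 0.0, 0.0, 0.0, 9.8, 104.3, 44.8, 70.0, 100.1, 37.1, 21.0.
Season total = 889.7 DD.
Complete generations = ⌊889.7 / 156⌋ = 5.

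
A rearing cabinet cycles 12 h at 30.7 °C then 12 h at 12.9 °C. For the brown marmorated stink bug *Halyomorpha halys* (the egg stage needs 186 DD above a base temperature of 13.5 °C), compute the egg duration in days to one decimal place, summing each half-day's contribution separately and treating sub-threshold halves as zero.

21.6 days

Day half: max(0, 30.7 − 13.5) × 0.5 = 17.2 × 0.5 = 8.60 DD.
Night half: max(0, 12.9 − 13.5) × 0.5 = 0.0 × 0.5 = 0.00 DD.
Per 24 h: 8.60 DD/day.
Duration = 186 / 8.60 = 21.628 ≈ 21.6 days.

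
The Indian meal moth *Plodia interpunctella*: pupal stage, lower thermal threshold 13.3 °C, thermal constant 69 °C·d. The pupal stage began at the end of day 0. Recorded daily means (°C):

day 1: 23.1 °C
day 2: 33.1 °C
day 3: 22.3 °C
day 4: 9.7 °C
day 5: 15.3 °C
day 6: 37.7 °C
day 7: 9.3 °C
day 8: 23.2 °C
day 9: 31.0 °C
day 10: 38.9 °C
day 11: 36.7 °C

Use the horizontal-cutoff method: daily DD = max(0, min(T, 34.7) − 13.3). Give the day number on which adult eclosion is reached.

day 8

Daily DD above 13.3 °C (capped at 21.4): 9.8, 19.8, 9.0, 0.0, 2.0, 21.4, 0.0, 9.9, 17.7, 21.4, 21.4.
Cumulative: 9.8, 29.6, 38.6, 38.6, 40.6, 62.0, 62.0, 71.9, 89.6, 111.0, 132.4.
The total first reaches 69 DD on day 8.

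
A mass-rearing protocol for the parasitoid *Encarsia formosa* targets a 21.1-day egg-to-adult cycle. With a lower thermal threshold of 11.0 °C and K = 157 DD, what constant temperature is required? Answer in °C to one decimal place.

Required daily accumulation = 157 / 21.1 = 7.441 DD/day.
T = T_base + 7.441 = 11.0 + 7.441 = 18.441 ≈ 18.4 °C.

18.4 °C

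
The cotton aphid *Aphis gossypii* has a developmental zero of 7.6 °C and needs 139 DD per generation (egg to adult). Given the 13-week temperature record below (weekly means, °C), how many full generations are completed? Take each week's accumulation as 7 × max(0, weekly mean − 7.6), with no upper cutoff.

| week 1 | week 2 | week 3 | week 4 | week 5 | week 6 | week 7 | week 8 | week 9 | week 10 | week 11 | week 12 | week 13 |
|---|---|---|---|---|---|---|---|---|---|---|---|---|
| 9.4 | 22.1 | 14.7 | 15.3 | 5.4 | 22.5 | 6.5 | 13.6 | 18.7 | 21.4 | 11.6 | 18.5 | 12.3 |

4 generations

Weekly DD (7 × max(0, T̄ − 7.6)): 12.6, 101.5, 49.7, 53.9, 0.0, 104.3, 0.0, 42.0, 77.7, 96.6, 28.0, 76.3, 32.9.
Season total = 675.5 DD.
Complete generations = ⌊675.5 / 139⌋ = 4.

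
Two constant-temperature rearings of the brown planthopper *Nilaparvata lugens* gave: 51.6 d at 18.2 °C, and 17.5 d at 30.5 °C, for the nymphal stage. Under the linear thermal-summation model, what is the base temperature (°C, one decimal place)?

Linear rate model ⇒ the product D·(T − T_b) is constant across temperatures.
51.6·(18.2 − T_b) = 17.5·(30.5 − T_b)
T_b = (51.6·18.2 − 17.5·30.5) / (51.6 − 17.5) = 405.37 / 34.1 = 11.888 °C ≈ 11.9 °C.

11.9 °C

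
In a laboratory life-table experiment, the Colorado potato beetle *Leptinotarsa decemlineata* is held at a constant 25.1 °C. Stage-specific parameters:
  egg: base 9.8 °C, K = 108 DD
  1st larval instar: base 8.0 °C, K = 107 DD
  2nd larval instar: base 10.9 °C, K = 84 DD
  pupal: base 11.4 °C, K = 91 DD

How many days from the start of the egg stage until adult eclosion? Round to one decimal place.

egg: 108 / (25.1 − 9.8) = 108 / 15.3 = 7.059 d.
1st larval instar: 107 / (25.1 − 8.0) = 107 / 17.1 = 6.257 d.
2nd larval instar: 84 / (25.1 − 10.9) = 84 / 14.2 = 5.915 d.
pupal: 91 / (25.1 − 11.4) = 91 / 13.7 = 6.642 d.
Sum = 25.874 ≈ 25.9 days.

25.9 days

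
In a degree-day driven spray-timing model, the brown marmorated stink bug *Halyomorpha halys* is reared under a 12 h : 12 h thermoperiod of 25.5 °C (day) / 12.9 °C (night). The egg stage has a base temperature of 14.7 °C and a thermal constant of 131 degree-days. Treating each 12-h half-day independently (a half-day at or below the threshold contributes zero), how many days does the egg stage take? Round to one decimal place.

24.3 days

Day half: max(0, 25.5 − 14.7) × 0.5 = 10.8 × 0.5 = 5.40 DD.
Night half: max(0, 12.9 − 14.7) × 0.5 = 0.0 × 0.5 = 0.00 DD.
Per 24 h: 5.40 DD/day.
Duration = 131 / 5.40 = 24.259 ≈ 24.3 days.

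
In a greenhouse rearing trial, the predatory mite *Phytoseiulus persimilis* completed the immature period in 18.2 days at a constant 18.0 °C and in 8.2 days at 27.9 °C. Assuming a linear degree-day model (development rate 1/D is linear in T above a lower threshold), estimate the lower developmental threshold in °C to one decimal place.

Linear rate model ⇒ the product D·(T − T_b) is constant across temperatures.
18.2·(18.0 − T_b) = 8.2·(27.9 − T_b)
T_b = (18.2·18.0 − 8.2·27.9) / (18.2 − 8.2) = 98.82 / 10.0 = 9.882 °C ≈ 9.9 °C.

9.9 °C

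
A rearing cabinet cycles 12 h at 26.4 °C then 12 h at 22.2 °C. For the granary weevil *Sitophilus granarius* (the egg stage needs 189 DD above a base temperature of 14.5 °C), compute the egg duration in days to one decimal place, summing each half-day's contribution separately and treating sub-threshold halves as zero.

19.3 days

Day half: max(0, 26.4 − 14.5) × 0.5 = 11.9 × 0.5 = 5.95 DD.
Night half: max(0, 22.2 − 14.5) × 0.5 = 7.7 × 0.5 = 3.85 DD.
Per 24 h: 9.80 DD/day.
Duration = 189 / 9.80 = 19.286 ≈ 19.3 days.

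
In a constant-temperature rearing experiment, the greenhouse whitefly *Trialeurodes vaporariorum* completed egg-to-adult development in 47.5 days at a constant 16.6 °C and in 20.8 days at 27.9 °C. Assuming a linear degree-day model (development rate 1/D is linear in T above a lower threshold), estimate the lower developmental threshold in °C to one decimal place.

7.8 °C

Equal thermal constants: D₁(T₁ − T_b) = D₂(T₂ − T_b).
47.5·(16.6 − T_b) = 20.8·(27.9 − T_b)
T_b = (47.5·16.6 − 20.8·27.9) / (47.5 − 20.8) = 208.18 / 26.7 = 7.797 °C ≈ 7.8 °C.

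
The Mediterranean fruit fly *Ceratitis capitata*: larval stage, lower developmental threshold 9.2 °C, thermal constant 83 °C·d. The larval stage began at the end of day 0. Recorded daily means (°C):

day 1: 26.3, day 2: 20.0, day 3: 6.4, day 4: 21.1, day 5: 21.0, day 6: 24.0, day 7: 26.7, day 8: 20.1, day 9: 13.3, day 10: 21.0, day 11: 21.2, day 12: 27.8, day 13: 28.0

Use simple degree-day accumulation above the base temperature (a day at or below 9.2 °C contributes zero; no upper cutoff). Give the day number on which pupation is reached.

Daily DD above 9.2 °C: 17.1, 10.8, 0.0, 11.9, 11.8, 14.8, 17.5, 10.9, 4.1, 11.8, 12.0, 18.6, 18.8.
Cumulative: 17.1, 27.9, 27.9, 39.8, 51.6, 66.4, 83.9, 94.8, 98.9, 110.7, 122.7, 141.3, 160.1.
The total first reaches 83 DD on day 7.

day 7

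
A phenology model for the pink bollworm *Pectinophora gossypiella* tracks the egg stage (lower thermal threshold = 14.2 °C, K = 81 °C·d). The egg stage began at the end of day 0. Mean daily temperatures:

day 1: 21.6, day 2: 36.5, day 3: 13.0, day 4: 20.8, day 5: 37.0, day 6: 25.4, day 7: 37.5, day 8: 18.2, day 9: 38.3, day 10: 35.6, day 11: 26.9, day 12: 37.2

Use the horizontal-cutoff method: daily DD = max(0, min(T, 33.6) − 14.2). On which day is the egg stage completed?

Daily DD above 14.2 °C (capped at 19.4): 7.4, 19.4, 0.0, 6.6, 19.4, 11.2, 19.4, 4.0, 19.4, 19.4, 12.7, 19.4.
Cumulative: 7.4, 26.8, 26.8, 33.4, 52.8, 64.0, 83.4, 87.4, 106.8, 126.2, 138.9, 158.3.
The total first reaches 81 DD on day 7.

day 7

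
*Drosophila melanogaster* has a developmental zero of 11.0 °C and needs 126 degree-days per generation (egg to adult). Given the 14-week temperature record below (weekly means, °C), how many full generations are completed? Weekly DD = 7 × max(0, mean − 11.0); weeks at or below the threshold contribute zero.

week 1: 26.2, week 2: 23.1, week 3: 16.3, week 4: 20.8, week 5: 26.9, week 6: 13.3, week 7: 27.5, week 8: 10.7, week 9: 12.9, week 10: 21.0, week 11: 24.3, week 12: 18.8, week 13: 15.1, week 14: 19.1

6 generations

Weekly DD (7 × max(0, T̄ − 11.0)): 106.4, 84.7, 37.1, 68.6, 111.3, 16.1, 115.5, 0.0, 13.3, 70.0, 93.1, 54.6, 28.7, 56.7.
Season total = 856.1 DD.
Complete generations = ⌊856.1 / 126⌋ = 6.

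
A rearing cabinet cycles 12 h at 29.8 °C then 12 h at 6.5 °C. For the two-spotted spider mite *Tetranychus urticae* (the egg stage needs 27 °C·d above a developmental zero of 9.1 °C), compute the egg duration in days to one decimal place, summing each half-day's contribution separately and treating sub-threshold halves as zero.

Day half: max(0, 29.8 − 9.1) × 0.5 = 20.7 × 0.5 = 10.35 DD.
Night half: max(0, 6.5 − 9.1) × 0.5 = 0.0 × 0.5 = 0.00 DD.
Per 24 h: 10.35 DD/day.
Duration = 27 / 10.35 = 2.609 ≈ 2.6 days.

2.6 days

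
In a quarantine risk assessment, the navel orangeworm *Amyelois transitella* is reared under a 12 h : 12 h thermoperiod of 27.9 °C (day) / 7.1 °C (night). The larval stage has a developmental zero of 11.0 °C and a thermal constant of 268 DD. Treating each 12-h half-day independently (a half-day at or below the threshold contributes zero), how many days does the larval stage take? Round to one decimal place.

31.7 days

Day half: max(0, 27.9 − 11.0) × 0.5 = 16.9 × 0.5 = 8.45 DD.
Night half: max(0, 7.1 − 11.0) × 0.5 = 0.0 × 0.5 = 0.00 DD.
Per 24 h: 8.45 DD/day.
Duration = 268 / 8.45 = 31.716 ≈ 31.7 days.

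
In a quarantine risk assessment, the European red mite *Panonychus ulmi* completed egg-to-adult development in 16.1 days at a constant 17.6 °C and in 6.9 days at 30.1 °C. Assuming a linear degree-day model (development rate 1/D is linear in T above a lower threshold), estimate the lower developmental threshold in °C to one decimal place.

8.2 °C

Equal thermal constants: D₁(T₁ − T_b) = D₂(T₂ − T_b).
16.1·(17.6 − T_b) = 6.9·(30.1 − T_b)
T_b = (16.1·17.6 − 6.9·30.1) / (16.1 − 6.9) = 75.67 / 9.2 = 8.225 °C ≈ 8.2 °C.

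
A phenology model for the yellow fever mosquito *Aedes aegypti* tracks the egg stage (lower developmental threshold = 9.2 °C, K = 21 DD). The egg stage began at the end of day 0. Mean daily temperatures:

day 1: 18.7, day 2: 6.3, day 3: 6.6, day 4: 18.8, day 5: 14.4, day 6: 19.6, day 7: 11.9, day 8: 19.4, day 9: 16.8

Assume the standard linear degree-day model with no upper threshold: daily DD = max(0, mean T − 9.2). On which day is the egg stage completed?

day 5

Daily DD above 9.2 °C: 9.5, 0.0, 0.0, 9.6, 5.2, 10.4, 2.7, 10.2, 7.6.
Cumulative: 9.5, 9.5, 9.5, 19.1, 24.3, 34.7, 37.4, 47.6, 55.2.
The total first reaches 21 DD on day 5.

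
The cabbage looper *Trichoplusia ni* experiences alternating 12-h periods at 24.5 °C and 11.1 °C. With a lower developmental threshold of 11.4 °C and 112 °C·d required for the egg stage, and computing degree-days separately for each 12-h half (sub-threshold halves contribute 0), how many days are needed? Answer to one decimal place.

Day half: max(0, 24.5 − 11.4) × 0.5 = 13.1 × 0.5 = 6.55 DD.
Night half: max(0, 11.1 − 11.4) × 0.5 = 0.0 × 0.5 = 0.00 DD.
Per 24 h: 6.55 DD/day.
Duration = 112 / 6.55 = 17.099 ≈ 17.1 days.

17.1 days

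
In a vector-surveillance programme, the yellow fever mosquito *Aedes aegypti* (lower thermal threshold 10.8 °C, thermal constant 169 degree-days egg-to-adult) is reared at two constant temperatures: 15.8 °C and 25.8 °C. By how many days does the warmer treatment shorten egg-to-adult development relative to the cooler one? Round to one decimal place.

22.5 days

At 15.8 °C: 169 / (15.8 − 10.8) = 169 / 5.0 = 33.800 d.
At 25.8 °C: 169 / (25.8 − 10.8) = 169 / 15.0 = 11.267 d.
Difference = |33.800 − 11.267| = 22.533 ≈ 22.5 days.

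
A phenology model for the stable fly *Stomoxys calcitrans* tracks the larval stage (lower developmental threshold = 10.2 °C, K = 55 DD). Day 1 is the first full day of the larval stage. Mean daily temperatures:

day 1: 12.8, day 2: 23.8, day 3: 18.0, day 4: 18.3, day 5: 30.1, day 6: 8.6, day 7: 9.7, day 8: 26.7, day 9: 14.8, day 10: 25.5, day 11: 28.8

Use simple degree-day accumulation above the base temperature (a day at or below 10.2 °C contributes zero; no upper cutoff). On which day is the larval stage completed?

day 8

Daily DD above 10.2 °C: 2.6, 13.6, 7.8, 8.1, 19.9, 0.0, 0.0, 16.5, 4.6, 15.3, 18.6.
Cumulative: 2.6, 16.2, 24.0, 32.1, 52.0, 52.0, 52.0, 68.5, 73.1, 88.4, 107.0.
The total first reaches 55 DD on day 8.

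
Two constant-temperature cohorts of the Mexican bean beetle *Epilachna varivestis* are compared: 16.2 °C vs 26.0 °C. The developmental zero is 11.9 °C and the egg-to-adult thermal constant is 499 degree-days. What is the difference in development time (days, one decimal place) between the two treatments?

At 16.2 °C: 499 / (16.2 − 11.9) = 499 / 4.3 = 116.047 d.
At 26.0 °C: 499 / (26.0 − 11.9) = 499 / 14.1 = 35.390 d.
Difference = |116.047 − 35.390| = 80.656 ≈ 80.7 days.

80.7 days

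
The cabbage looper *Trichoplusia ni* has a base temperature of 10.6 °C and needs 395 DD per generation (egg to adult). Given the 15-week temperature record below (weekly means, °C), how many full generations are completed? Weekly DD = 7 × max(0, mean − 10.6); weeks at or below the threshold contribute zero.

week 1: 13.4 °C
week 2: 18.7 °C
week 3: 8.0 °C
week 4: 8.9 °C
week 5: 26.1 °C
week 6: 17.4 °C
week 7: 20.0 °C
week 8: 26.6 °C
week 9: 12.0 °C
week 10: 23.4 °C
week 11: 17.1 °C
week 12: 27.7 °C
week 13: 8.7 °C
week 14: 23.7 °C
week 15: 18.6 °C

2 generations

Weekly DD (7 × max(0, T̄ − 10.6)): 19.6, 56.7, 0.0, 0.0, 108.5, 47.6, 65.8, 112.0, 9.8, 89.6, 45.5, 119.7, 0.0, 91.7, 56.0.
Season total = 822.5 DD.
Complete generations = ⌊822.5 / 395⌋ = 2.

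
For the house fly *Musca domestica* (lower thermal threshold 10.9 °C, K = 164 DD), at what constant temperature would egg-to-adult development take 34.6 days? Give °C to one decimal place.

Required daily accumulation = 164 / 34.6 = 4.740 DD/day.
T = T_base + 4.740 = 10.9 + 4.740 = 15.640 ≈ 15.6 °C.

15.6 °C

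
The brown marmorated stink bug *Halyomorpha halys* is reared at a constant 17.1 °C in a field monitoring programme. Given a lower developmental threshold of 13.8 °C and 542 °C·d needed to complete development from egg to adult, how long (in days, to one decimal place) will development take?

164.2 days

Daily accumulation = 17.1 − 13.8 = 3.3 DD/day.
Duration = 542 / 3.3 = 164.242 ≈ 164.2 days.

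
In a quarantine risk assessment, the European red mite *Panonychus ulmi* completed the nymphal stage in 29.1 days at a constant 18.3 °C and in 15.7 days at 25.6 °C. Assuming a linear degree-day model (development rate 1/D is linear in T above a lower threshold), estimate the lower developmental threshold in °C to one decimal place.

Linear rate model ⇒ the product D·(T − T_b) is constant across temperatures.
29.1·(18.3 − T_b) = 15.7·(25.6 − T_b)
T_b = (29.1·18.3 − 15.7·25.6) / (29.1 − 15.7) = 130.61 / 13.4 = 9.747 °C ≈ 9.7 °C.

9.7 °C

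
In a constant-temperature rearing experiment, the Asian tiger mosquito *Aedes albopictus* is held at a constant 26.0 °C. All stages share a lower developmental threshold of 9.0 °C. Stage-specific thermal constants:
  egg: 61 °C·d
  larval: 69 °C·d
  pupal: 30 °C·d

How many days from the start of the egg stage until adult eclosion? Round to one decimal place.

Daily accumulation at 26.0 °C = 26.0 − 9.0 = 17.0 DD/day.
Total K = 61 + 69 + 30 = 160 DD.
Total duration = 160 / 17.0 = 9.412 ≈ 9.4 days.

9.4 days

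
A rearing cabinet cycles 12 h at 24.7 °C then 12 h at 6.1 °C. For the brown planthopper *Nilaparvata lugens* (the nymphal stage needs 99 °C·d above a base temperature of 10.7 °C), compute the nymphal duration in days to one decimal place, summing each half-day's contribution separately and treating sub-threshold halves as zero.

14.1 days

Day half: max(0, 24.7 − 10.7) × 0.5 = 14.0 × 0.5 = 7.00 DD.
Night half: max(0, 6.1 − 10.7) × 0.5 = 0.0 × 0.5 = 0.00 DD.
Per 24 h: 7.00 DD/day.
Duration = 99 / 7.00 = 14.143 ≈ 14.1 days.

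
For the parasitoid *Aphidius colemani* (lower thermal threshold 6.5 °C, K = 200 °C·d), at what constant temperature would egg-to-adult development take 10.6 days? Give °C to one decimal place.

Required daily accumulation = 200 / 10.6 = 18.868 DD/day.
T = T_base + 18.868 = 6.5 + 18.868 = 25.368 ≈ 25.4 °C.

25.4 °C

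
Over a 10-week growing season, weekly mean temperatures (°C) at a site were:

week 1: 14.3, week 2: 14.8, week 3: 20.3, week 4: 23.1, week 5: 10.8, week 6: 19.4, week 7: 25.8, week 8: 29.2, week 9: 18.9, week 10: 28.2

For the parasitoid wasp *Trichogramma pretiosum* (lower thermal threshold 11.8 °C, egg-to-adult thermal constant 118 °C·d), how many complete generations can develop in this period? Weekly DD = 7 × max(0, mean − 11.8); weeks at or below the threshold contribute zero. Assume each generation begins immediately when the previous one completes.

Weekly DD (7 × max(0, T̄ − 11.8)): 17.5, 21.0, 59.5, 79.1, 0.0, 53.2, 98.0, 121.8, 49.7, 114.8.
Season total = 614.6 DD.
Complete generations = ⌊614.6 / 118⌋ = 5.

5 generations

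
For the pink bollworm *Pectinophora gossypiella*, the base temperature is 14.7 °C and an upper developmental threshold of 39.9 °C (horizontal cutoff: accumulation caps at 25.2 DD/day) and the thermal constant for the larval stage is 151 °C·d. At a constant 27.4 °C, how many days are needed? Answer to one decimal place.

11.9 days

Daily accumulation = 27.4 − 14.7 = 12.7 DD/day.
Duration = 151 / 12.7 = 11.890 ≈ 11.9 days.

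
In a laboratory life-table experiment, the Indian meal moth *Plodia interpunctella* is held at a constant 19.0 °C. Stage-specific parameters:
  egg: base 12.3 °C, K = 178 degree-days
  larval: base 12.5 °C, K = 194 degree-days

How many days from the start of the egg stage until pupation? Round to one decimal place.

56.4 days

egg: 178 / (19.0 − 12.3) = 178 / 6.7 = 26.567 d.
larval: 194 / (19.0 − 12.5) = 194 / 6.5 = 29.846 d.
Sum = 56.413 ≈ 56.4 days.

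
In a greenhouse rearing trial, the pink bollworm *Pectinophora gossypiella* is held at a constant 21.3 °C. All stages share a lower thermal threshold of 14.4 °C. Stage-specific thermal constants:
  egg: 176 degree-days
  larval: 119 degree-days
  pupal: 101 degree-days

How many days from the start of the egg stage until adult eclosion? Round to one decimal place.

Daily accumulation at 21.3 °C = 21.3 − 14.4 = 6.9 DD/day.
Total K = 176 + 119 + 101 = 396 DD.
Total duration = 396 / 6.9 = 57.391 ≈ 57.4 days.

57.4 days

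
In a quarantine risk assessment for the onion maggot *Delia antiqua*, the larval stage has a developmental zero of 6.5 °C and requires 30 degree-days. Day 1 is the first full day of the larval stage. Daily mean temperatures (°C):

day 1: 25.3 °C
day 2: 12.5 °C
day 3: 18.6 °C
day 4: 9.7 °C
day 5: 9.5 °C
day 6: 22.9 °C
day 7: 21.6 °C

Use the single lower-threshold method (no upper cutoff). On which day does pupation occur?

Daily DD above 6.5 °C: 18.8, 6.0, 12.1, 3.2, 3.0, 16.4, 15.1.
Cumulative: 18.8, 24.8, 36.9, 40.1, 43.1, 59.5, 74.6.
The total first reaches 30 DD on day 3.

day 3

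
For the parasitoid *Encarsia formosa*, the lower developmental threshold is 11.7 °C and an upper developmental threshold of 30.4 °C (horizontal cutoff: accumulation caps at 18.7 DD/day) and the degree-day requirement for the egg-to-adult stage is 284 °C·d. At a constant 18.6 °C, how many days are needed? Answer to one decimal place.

41.2 days

Daily accumulation = 18.6 − 11.7 = 6.9 DD/day.
Duration = 284 / 6.9 = 41.159 ≈ 41.2 days.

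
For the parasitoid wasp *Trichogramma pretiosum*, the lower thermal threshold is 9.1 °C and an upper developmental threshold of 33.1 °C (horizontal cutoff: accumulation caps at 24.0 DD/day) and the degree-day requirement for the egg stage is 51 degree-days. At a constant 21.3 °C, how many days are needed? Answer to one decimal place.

Daily accumulation = 21.3 − 9.1 = 12.2 DD/day.
Duration = 51 / 12.2 = 4.180 ≈ 4.2 days.

4.2 days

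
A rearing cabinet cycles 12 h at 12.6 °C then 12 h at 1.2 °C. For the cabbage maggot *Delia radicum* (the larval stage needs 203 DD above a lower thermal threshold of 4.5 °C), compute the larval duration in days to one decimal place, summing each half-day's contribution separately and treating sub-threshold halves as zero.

50.1 days

Day half: max(0, 12.6 − 4.5) × 0.5 = 8.1 × 0.5 = 4.05 DD.
Night half: max(0, 1.2 − 4.5) × 0.5 = 0.0 × 0.5 = 0.00 DD.
Per 24 h: 4.05 DD/day.
Duration = 203 / 4.05 = 50.123 ≈ 50.1 days.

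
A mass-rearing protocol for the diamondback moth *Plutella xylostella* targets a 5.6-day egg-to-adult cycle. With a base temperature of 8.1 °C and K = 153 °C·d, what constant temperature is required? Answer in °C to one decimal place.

Required daily accumulation = 153 / 5.6 = 27.321 DD/day.
T = T_base + 27.321 = 8.1 + 27.321 = 35.421 ≈ 35.4 °C.

35.4 °C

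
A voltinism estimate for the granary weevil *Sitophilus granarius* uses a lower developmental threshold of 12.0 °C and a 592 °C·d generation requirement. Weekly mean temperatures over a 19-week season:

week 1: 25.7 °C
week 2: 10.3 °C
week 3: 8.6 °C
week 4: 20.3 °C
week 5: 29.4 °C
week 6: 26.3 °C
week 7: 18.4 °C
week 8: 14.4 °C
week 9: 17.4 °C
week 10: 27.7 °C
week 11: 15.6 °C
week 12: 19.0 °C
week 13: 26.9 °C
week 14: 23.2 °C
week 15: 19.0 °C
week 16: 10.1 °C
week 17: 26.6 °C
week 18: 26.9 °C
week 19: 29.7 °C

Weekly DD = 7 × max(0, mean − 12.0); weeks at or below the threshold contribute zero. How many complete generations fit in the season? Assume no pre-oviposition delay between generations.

2 generations

Weekly DD (7 × max(0, T̄ − 12.0)): 95.9, 0.0, 0.0, 58.1, 121.8, 100.1, 44.8, 16.8, 37.8, 109.9, 25.2, 49.0, 104.3, 78.4, 49.0, 0.0, 102.2, 104.3, 123.9.
Season total = 1221.5 DD.
Complete generations = ⌊1221.5 / 592⌋ = 2.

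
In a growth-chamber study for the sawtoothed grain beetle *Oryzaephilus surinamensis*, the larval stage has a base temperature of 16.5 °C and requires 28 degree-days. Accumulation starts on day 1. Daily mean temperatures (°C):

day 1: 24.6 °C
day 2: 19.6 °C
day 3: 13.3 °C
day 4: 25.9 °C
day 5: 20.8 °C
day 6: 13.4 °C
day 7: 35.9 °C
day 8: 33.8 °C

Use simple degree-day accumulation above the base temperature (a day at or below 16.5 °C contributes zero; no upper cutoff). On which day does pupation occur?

day 7

Daily DD above 16.5 °C: 8.1, 3.1, 0.0, 9.4, 4.3, 0.0, 19.4, 17.3.
Cumulative: 8.1, 11.2, 11.2, 20.6, 24.9, 24.9, 44.3, 61.6.
The total first reaches 28 DD on day 7.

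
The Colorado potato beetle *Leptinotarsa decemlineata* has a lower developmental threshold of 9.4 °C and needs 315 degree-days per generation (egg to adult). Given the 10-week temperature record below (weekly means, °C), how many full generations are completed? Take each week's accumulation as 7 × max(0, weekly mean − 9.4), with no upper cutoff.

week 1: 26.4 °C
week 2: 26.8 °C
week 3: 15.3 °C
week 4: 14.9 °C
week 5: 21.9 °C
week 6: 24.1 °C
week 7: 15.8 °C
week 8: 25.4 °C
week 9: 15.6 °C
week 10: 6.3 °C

2 generations

Weekly DD (7 × max(0, T̄ − 9.4)): 119.0, 121.8, 41.3, 38.5, 87.5, 102.9, 44.8, 112.0, 43.4, 0.0.
Season total = 711.2 DD.
Complete generations = ⌊711.2 / 315⌋ = 2.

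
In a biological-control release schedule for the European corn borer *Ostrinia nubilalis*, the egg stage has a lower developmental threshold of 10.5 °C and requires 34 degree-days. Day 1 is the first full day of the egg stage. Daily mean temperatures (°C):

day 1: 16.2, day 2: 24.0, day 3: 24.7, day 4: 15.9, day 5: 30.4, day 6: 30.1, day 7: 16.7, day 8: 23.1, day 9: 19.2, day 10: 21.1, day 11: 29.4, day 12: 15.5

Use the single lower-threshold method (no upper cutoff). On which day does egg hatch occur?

Daily DD above 10.5 °C: 5.7, 13.5, 14.2, 5.4, 19.9, 19.6, 6.2, 12.6, 8.7, 10.6, 18.9, 5.0.
Cumulative: 5.7, 19.2, 33.4, 38.8, 58.7, 78.3, 84.5, 97.1, 105.8, 116.4, 135.3, 140.3.
The total first reaches 34 DD on day 4.

day 4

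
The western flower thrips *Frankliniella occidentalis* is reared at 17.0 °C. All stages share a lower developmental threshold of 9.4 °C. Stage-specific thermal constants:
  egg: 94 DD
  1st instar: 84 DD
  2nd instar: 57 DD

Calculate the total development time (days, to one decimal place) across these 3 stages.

Daily accumulation at 17.0 °C = 17.0 − 9.4 = 7.6 DD/day.
Total K = 94 + 84 + 57 = 235 DD.
Total duration = 235 / 7.6 = 30.921 ≈ 30.9 days.

30.9 days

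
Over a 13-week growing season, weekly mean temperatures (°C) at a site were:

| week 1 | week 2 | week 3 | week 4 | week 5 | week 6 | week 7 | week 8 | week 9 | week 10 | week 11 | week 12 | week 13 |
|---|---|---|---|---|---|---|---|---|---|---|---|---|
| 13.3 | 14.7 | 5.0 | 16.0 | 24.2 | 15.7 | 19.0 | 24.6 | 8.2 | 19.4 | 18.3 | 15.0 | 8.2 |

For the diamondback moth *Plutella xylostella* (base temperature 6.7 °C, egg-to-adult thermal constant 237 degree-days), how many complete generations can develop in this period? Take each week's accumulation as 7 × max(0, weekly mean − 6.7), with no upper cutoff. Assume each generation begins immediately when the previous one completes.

Weekly DD (7 × max(0, T̄ − 6.7)): 46.2, 56.0, 0.0, 65.1, 122.5, 63.0, 86.1, 125.3, 10.5, 88.9, 81.2, 58.1, 10.5.
Season total = 813.4 DD.
Complete generations = ⌊813.4 / 237⌋ = 3.

3 generations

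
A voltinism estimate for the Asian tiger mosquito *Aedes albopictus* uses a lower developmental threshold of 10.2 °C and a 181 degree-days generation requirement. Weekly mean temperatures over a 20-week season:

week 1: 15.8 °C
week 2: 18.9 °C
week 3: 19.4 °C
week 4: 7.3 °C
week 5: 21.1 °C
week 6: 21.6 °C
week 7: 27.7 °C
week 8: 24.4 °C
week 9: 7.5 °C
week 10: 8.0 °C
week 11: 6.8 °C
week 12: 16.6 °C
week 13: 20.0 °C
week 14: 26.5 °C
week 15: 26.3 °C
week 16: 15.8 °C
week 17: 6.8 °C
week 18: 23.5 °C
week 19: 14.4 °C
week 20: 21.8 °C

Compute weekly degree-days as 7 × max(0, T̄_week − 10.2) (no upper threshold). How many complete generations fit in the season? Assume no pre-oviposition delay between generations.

6 generations

Weekly DD (7 × max(0, T̄ − 10.2)): 39.2, 60.9, 64.4, 0.0, 76.3, 79.8, 122.5, 99.4, 0.0, 0.0, 0.0, 44.8, 68.6, 114.1, 112.7, 39.2, 0.0, 93.1, 29.4, 81.2.
Season total = 1125.6 DD.
Complete generations = ⌊1125.6 / 181⌋ = 6.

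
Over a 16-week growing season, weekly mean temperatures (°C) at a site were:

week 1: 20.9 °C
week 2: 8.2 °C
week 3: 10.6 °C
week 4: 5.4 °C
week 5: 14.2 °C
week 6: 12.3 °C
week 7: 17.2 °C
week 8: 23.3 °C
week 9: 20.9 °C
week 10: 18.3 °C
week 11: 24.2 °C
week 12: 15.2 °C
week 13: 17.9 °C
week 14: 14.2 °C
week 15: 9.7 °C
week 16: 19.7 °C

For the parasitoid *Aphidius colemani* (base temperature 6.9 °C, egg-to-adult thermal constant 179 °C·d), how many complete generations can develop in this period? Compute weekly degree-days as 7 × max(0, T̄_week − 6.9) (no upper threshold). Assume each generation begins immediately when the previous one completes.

Weekly DD (7 × max(0, T̄ − 6.9)): 98.0, 9.1, 25.9, 0.0, 51.1, 37.8, 72.1, 114.8, 98.0, 79.8, 121.1, 58.1, 77.0, 51.1, 19.6, 89.6.
Season total = 1003.1 DD.
Complete generations = ⌊1003.1 / 179⌋ = 5.

5 generations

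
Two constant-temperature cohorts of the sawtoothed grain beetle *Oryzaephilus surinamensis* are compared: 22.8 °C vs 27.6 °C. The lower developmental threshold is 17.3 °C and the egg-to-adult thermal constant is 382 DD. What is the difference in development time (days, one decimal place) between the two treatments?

32.4 days

At 22.8 °C: 382 / (22.8 − 17.3) = 382 / 5.5 = 69.455 d.
At 27.6 °C: 382 / (27.6 − 17.3) = 382 / 10.3 = 37.087 d.
Difference = |69.455 − 37.087| = 32.367 ≈ 32.4 days.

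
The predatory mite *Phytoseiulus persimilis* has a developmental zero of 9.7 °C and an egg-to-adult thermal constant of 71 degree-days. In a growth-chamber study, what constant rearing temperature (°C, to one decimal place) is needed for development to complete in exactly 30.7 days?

12.0 °C

Required daily accumulation = 71 / 30.7 = 2.313 DD/day.
T = T_base + 2.313 = 9.7 + 2.313 = 12.013 ≈ 12.0 °C.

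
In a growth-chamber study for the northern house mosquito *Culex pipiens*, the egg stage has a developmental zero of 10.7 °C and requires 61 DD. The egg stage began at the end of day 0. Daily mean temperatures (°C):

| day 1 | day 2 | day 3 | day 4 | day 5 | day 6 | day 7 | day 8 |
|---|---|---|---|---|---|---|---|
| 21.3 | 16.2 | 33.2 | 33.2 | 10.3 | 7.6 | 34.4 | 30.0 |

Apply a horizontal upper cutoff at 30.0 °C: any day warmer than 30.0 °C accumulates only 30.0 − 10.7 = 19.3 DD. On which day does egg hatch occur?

day 7

Daily DD above 10.7 °C (capped at 19.3): 10.6, 5.5, 19.3, 19.3, 0.0, 0.0, 19.3, 19.3.
Cumulative: 10.6, 16.1, 35.4, 54.7, 54.7, 54.7, 74.0, 93.3.
The total first reaches 61 DD on day 7.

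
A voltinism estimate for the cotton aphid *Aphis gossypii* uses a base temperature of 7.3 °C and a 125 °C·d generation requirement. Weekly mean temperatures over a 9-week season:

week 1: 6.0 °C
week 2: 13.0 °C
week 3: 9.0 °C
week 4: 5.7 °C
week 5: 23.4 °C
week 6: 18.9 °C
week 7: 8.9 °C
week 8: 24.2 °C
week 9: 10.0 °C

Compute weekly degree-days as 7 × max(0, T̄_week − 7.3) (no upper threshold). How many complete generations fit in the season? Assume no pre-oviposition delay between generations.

3 generations

Weekly DD (7 × max(0, T̄ − 7.3)): 0.0, 39.9, 11.9, 0.0, 112.7, 81.2, 11.2, 118.3, 18.9.
Season total = 394.1 DD.
Complete generations = ⌊394.1 / 125⌋ = 3.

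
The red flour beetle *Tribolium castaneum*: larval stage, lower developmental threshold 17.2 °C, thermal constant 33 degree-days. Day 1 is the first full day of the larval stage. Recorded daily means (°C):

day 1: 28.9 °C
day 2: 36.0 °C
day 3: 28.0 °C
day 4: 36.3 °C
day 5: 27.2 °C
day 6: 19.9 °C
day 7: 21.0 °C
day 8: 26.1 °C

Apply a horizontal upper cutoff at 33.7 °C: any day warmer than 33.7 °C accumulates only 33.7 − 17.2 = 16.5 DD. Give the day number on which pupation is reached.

day 3

Daily DD above 17.2 °C (capped at 16.5): 11.7, 16.5, 10.8, 16.5, 10.0, 2.7, 3.8, 8.9.
Cumulative: 11.7, 28.2, 39.0, 55.5, 65.5, 68.2, 72.0, 80.9.
The total first reaches 33 DD on day 3.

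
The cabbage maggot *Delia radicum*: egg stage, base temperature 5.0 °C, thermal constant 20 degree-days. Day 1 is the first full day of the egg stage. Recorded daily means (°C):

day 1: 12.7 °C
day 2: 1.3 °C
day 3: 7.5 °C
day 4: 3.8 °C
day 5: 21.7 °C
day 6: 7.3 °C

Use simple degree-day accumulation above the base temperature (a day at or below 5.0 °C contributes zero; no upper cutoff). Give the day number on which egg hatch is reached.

day 5

Daily DD above 5.0 °C: 7.7, 0.0, 2.5, 0.0, 16.7, 2.3.
Cumulative: 7.7, 7.7, 10.2, 10.2, 26.9, 29.2.
The total first reaches 20 DD on day 5.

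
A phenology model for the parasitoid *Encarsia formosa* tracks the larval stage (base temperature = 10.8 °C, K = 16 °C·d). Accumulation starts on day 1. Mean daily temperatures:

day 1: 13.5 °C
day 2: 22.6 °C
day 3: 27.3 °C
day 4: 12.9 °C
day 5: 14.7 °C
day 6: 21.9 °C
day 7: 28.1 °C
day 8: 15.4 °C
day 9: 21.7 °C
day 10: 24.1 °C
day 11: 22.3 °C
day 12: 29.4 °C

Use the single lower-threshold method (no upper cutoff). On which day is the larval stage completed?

Daily DD above 10.8 °C: 2.7, 11.8, 16.5, 2.1, 3.9, 11.1, 17.3, 4.6, 10.9, 13.3, 11.5, 18.6.
Cumulative: 2.7, 14.5, 31.0, 33.1, 37.0, 48.1, 65.4, 70.0, 80.9, 94.2, 105.7, 124.3.
The total first reaches 16 DD on day 3.

day 3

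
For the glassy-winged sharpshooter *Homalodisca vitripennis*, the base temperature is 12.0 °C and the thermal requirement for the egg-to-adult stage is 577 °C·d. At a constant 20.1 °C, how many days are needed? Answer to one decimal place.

Daily accumulation = 20.1 − 12.0 = 8.1 DD/day.
Duration = 577 / 8.1 = 71.235 ≈ 71.2 days.

71.2 days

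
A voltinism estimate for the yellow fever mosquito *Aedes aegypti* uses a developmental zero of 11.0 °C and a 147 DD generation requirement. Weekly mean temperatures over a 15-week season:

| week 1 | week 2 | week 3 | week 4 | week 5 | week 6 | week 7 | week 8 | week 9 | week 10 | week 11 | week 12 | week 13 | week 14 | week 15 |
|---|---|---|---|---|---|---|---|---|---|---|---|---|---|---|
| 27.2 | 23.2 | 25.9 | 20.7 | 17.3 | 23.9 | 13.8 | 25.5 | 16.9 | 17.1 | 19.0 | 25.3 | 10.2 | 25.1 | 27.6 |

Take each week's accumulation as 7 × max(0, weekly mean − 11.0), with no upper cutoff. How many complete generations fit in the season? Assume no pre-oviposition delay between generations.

7 generations

Weekly DD (7 × max(0, T̄ − 11.0)): 113.4, 85.4, 104.3, 67.9, 44.1, 90.3, 19.6, 101.5, 41.3, 42.7, 56.0, 100.1, 0.0, 98.7, 116.2.
Season total = 1081.5 DD.
Complete generations = ⌊1081.5 / 147⌋ = 7.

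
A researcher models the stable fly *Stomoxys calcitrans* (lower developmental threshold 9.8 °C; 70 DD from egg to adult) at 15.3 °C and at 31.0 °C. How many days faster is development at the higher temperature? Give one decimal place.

At 15.3 °C: 70 / (15.3 − 9.8) = 70 / 5.5 = 12.727 d.
At 31.0 °C: 70 / (31.0 − 9.8) = 70 / 21.2 = 3.302 d.
Difference = |12.727 − 3.302| = 9.425 ≈ 9.4 days.

9.4 days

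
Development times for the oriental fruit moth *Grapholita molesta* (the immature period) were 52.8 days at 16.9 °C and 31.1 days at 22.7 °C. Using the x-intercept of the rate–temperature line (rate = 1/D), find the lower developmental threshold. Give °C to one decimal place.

Equal thermal constants: D₁(T₁ − T_b) = D₂(T₂ − T_b).
52.8·(16.9 − T_b) = 31.1·(22.7 − T_b)
T_b = (52.8·16.9 − 31.1·22.7) / (52.8 − 31.1) = 186.35 / 21.7 = 8.588 °C ≈ 8.6 °C.

8.6 °C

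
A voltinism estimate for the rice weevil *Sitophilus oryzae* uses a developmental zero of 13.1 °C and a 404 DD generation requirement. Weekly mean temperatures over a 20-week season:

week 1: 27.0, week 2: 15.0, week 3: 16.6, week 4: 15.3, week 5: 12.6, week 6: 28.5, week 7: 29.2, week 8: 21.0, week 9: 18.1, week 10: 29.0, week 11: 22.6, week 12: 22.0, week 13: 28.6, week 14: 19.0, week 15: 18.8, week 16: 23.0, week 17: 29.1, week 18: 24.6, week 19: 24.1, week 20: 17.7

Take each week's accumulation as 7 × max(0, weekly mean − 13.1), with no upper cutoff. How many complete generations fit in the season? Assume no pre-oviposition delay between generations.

Weekly DD (7 × max(0, T̄ − 13.1)): 97.3, 13.3, 24.5, 15.4, 0.0, 107.8, 112.7, 55.3, 35.0, 111.3, 66.5, 62.3, 108.5, 41.3, 39.9, 69.3, 112.0, 80.5, 77.0, 32.2.
Season total = 1262.1 DD.
Complete generations = ⌊1262.1 / 404⌋ = 3.

3 generations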